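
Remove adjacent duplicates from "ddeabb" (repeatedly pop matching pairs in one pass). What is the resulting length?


Input: ddeabb
Stack-based adjacent duplicate removal:
  Read 'd': push. Stack: d
  Read 'd': matches stack top 'd' => pop. Stack: (empty)
  Read 'e': push. Stack: e
  Read 'a': push. Stack: ea
  Read 'b': push. Stack: eab
  Read 'b': matches stack top 'b' => pop. Stack: ea
Final stack: "ea" (length 2)

2


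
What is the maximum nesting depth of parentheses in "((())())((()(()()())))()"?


Input: "((())())((()(()()())))()"
Tracking depth:
  Position 0 '(': depth becomes 1
  Position 1 '(': depth becomes 2
  Position 2 '(': depth becomes 3
  Position 3 ')': depth becomes 2
  Position 4 ')': depth becomes 1
  Position 5 '(': depth becomes 2
  Position 6 ')': depth becomes 1
  Position 7 ')': depth becomes 0
  Position 8 '(': depth becomes 1
  Position 9 '(': depth becomes 2
  Position 10 '(': depth becomes 3
  Position 11 ')': depth becomes 2
  Position 12 '(': depth becomes 3
  Position 13 '(': depth becomes 4
  Position 14 ')': depth becomes 3
  Position 15 '(': depth becomes 4
  Position 16 ')': depth becomes 3
  Position 17 '(': depth becomes 4
  Position 18 ')': depth becomes 3
  Position 19 ')': depth becomes 2
  Position 20 ')': depth becomes 1
  Position 21 ')': depth becomes 0
  Position 22 '(': depth becomes 1
  Position 23 ')': depth becomes 0
Maximum depth reached: 4

4


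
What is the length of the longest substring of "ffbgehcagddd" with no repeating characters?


Input: "ffbgehcagddd"
Sliding window (track last position of each char):
  Position 0 ('f'): window [0,0] length 1 -- new best
  Position 1 ('f'): repeat (last at 0), move window start to 1
  Position 1 ('f'): window [1,1] length 1
  Position 2 ('b'): window [1,2] length 2 -- new best
  Position 3 ('g'): window [1,3] length 3 -- new best
  Position 4 ('e'): window [1,4] length 4 -- new best
  Position 5 ('h'): window [1,5] length 5 -- new best
  Position 6 ('c'): window [1,6] length 6 -- new best
  Position 7 ('a'): window [1,7] length 7 -- new best
  Position 8 ('g'): repeat (last at 3), move window start to 4
  Position 8 ('g'): window [4,8] length 5
  Position 9 ('d'): window [4,9] length 6
  Position 10 ('d'): repeat (last at 9), move window start to 10
  Position 10 ('d'): window [10,10] length 1
  Position 11 ('d'): repeat (last at 10), move window start to 11
  Position 11 ('d'): window [11,11] length 1
Longest substring with no repeats: "fbgehca" with length 7

7


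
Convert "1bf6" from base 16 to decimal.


Input: "1bf6" in base 16
Positional expansion:
  Digit '1' (value 1) x 16^3 = 4096
  Digit 'b' (value 11) x 16^2 = 2816
  Digit 'f' (value 15) x 16^1 = 240
  Digit '6' (value 6) x 16^0 = 6
Sum = 7158

7158


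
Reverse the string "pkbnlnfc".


Input: pkbnlnfc
Reading characters right to left:
  Position 7: 'c'
  Position 6: 'f'
  Position 5: 'n'
  Position 4: 'l'
  Position 3: 'n'
  Position 2: 'b'
  Position 1: 'k'
  Position 0: 'p'
Reversed: cfnlnbkp

cfnlnbkp


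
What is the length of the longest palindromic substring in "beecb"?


Input: "beecb"
Checking substrings for palindromes:
  [1:3] "ee" (len 2) => palindrome
Longest palindromic substring: "ee" with length 2

2


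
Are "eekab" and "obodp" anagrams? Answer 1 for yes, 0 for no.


Strings: "eekab", "obodp"
Sorted first:  abeek
Sorted second: bdoop
Differ at position 0: 'a' vs 'b' => not anagrams

0


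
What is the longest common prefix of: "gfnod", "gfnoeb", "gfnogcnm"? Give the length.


Words: gfnod, gfnoeb, gfnogcnm
  Position 0: all 'g' => match
  Position 1: all 'f' => match
  Position 2: all 'n' => match
  Position 3: all 'o' => match
  Position 4: ('d', 'e', 'g') => mismatch, stop
LCP = "gfno" (length 4)

4


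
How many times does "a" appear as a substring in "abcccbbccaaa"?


Searching for "a" in "abcccbbccaaa"
Scanning each position:
  Position 0: "a" => MATCH
  Position 1: "b" => no
  Position 2: "c" => no
  Position 3: "c" => no
  Position 4: "c" => no
  Position 5: "b" => no
  Position 6: "b" => no
  Position 7: "c" => no
  Position 8: "c" => no
  Position 9: "a" => MATCH
  Position 10: "a" => MATCH
  Position 11: "a" => MATCH
Total occurrences: 4

4


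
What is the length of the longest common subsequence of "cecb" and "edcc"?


LCS of "cecb" and "edcc"
DP table:
           e    d    c    c
      0    0    0    0    0
  c   0    0    0    1    1
  e   0    1    1    1    1
  c   0    1    1    2    2
  b   0    1    1    2    2
LCS length = dp[4][4] = 2

2


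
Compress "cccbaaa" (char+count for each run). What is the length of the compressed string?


Input: cccbaaa
Runs:
  'c' x 3 => "c3"
  'b' x 1 => "b1"
  'a' x 3 => "a3"
Compressed: "c3b1a3"
Compressed length: 6

6


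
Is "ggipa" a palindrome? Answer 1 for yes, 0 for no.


Input: ggipa
Reversed: apigg
  Compare pos 0 ('g') with pos 4 ('a'): MISMATCH
  Compare pos 1 ('g') with pos 3 ('p'): MISMATCH
Result: not a palindrome

0


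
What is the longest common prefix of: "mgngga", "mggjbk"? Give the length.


Words: mgngga, mggjbk
  Position 0: all 'm' => match
  Position 1: all 'g' => match
  Position 2: ('n', 'g') => mismatch, stop
LCP = "mg" (length 2)

2


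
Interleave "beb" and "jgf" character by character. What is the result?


Interleaving "beb" and "jgf":
  Position 0: 'b' from first, 'j' from second => "bj"
  Position 1: 'e' from first, 'g' from second => "eg"
  Position 2: 'b' from first, 'f' from second => "bf"
Result: bjegbf

bjegbf


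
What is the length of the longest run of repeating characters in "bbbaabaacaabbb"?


Input: "bbbaabaacaabbb"
Scanning for longest run:
  Position 1 ('b'): continues run of 'b', length=2
  Position 2 ('b'): continues run of 'b', length=3
  Position 3 ('a'): new char, reset run to 1
  Position 4 ('a'): continues run of 'a', length=2
  Position 5 ('b'): new char, reset run to 1
  Position 6 ('a'): new char, reset run to 1
  Position 7 ('a'): continues run of 'a', length=2
  Position 8 ('c'): new char, reset run to 1
  Position 9 ('a'): new char, reset run to 1
  Position 10 ('a'): continues run of 'a', length=2
  Position 11 ('b'): new char, reset run to 1
  Position 12 ('b'): continues run of 'b', length=2
  Position 13 ('b'): continues run of 'b', length=3
Longest run: 'b' with length 3

3


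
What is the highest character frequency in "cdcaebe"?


Input: cdcaebe
Character counts:
  'a': 1
  'b': 1
  'c': 2
  'd': 1
  'e': 2
Maximum frequency: 2

2


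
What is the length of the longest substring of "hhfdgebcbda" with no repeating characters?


Input: "hhfdgebcbda"
Sliding window (track last position of each char):
  Position 0 ('h'): window [0,0] length 1 -- new best
  Position 1 ('h'): repeat (last at 0), move window start to 1
  Position 1 ('h'): window [1,1] length 1
  Position 2 ('f'): window [1,2] length 2 -- new best
  Position 3 ('d'): window [1,3] length 3 -- new best
  Position 4 ('g'): window [1,4] length 4 -- new best
  Position 5 ('e'): window [1,5] length 5 -- new best
  Position 6 ('b'): window [1,6] length 6 -- new best
  Position 7 ('c'): window [1,7] length 7 -- new best
  Position 8 ('b'): repeat (last at 6), move window start to 7
  Position 8 ('b'): window [7,8] length 2
  Position 9 ('d'): window [7,9] length 3
  Position 10 ('a'): window [7,10] length 4
Longest substring with no repeats: "hfdgebc" with length 7

7


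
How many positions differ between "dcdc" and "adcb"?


Comparing "dcdc" and "adcb" position by position:
  Position 0: 'd' vs 'a' => DIFFER
  Position 1: 'c' vs 'd' => DIFFER
  Position 2: 'd' vs 'c' => DIFFER
  Position 3: 'c' vs 'b' => DIFFER
Positions that differ: 4

4


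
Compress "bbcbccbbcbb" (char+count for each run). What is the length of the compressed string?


Input: bbcbccbbcbb
Runs:
  'b' x 2 => "b2"
  'c' x 1 => "c1"
  'b' x 1 => "b1"
  'c' x 2 => "c2"
  'b' x 2 => "b2"
  'c' x 1 => "c1"
  'b' x 2 => "b2"
Compressed: "b2c1b1c2b2c1b2"
Compressed length: 14

14


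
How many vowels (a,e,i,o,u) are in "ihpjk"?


Input: ihpjk
Checking each character:
  'i' at position 0: vowel (running total: 1)
  'h' at position 1: consonant
  'p' at position 2: consonant
  'j' at position 3: consonant
  'k' at position 4: consonant
Total vowels: 1

1


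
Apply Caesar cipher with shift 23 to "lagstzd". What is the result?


Caesar cipher: shift "lagstzd" by 23
  'l' (pos 11) + 23 = pos 8 = 'i'
  'a' (pos 0) + 23 = pos 23 = 'x'
  'g' (pos 6) + 23 = pos 3 = 'd'
  's' (pos 18) + 23 = pos 15 = 'p'
  't' (pos 19) + 23 = pos 16 = 'q'
  'z' (pos 25) + 23 = pos 22 = 'w'
  'd' (pos 3) + 23 = pos 0 = 'a'
Result: ixdpqwa

ixdpqwa


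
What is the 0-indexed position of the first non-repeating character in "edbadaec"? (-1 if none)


Input: edbadaec
Character frequencies:
  'a': 2
  'b': 1
  'c': 1
  'd': 2
  'e': 2
Scanning left to right for freq == 1:
  Position 0 ('e'): freq=2, skip
  Position 1 ('d'): freq=2, skip
  Position 2 ('b'): unique! => answer = 2

2


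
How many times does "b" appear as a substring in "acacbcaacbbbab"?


Searching for "b" in "acacbcaacbbbab"
Scanning each position:
  Position 0: "a" => no
  Position 1: "c" => no
  Position 2: "a" => no
  Position 3: "c" => no
  Position 4: "b" => MATCH
  Position 5: "c" => no
  Position 6: "a" => no
  Position 7: "a" => no
  Position 8: "c" => no
  Position 9: "b" => MATCH
  Position 10: "b" => MATCH
  Position 11: "b" => MATCH
  Position 12: "a" => no
  Position 13: "b" => MATCH
Total occurrences: 5

5


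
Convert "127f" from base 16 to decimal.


Input: "127f" in base 16
Positional expansion:
  Digit '1' (value 1) x 16^3 = 4096
  Digit '2' (value 2) x 16^2 = 512
  Digit '7' (value 7) x 16^1 = 112
  Digit 'f' (value 15) x 16^0 = 15
Sum = 4735

4735


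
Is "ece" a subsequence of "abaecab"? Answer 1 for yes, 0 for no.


Check if "ece" is a subsequence of "abaecab"
Greedy scan:
  Position 0 ('a'): no match needed
  Position 1 ('b'): no match needed
  Position 2 ('a'): no match needed
  Position 3 ('e'): matches sub[0] = 'e'
  Position 4 ('c'): matches sub[1] = 'c'
  Position 5 ('a'): no match needed
  Position 6 ('b'): no match needed
Only matched 2/3 characters => not a subsequence

0


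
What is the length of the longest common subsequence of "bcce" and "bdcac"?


LCS of "bcce" and "bdcac"
DP table:
           b    d    c    a    c
      0    0    0    0    0    0
  b   0    1    1    1    1    1
  c   0    1    1    2    2    2
  c   0    1    1    2    2    3
  e   0    1    1    2    2    3
LCS length = dp[4][5] = 3

3


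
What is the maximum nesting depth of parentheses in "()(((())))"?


Input: "()(((())))"
Tracking depth:
  Position 0 '(': depth becomes 1
  Position 1 ')': depth becomes 0
  Position 2 '(': depth becomes 1
  Position 3 '(': depth becomes 2
  Position 4 '(': depth becomes 3
  Position 5 '(': depth becomes 4
  Position 6 ')': depth becomes 3
  Position 7 ')': depth becomes 2
  Position 8 ')': depth becomes 1
  Position 9 ')': depth becomes 0
Maximum depth reached: 4

4


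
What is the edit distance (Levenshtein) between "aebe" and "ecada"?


Computing edit distance: "aebe" -> "ecada"
DP table:
           e    c    a    d    a
      0    1    2    3    4    5
  a   1    1    2    2    3    4
  e   2    1    2    3    3    4
  b   3    2    2    3    4    4
  e   4    3    3    3    4    5
Edit distance = dp[4][5] = 5

5


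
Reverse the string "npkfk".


Input: npkfk
Reading characters right to left:
  Position 4: 'k'
  Position 3: 'f'
  Position 2: 'k'
  Position 1: 'p'
  Position 0: 'n'
Reversed: kfkpn

kfkpn


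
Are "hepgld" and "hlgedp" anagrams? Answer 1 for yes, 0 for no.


Strings: "hepgld", "hlgedp"
Sorted first:  deghlp
Sorted second: deghlp
Sorted forms match => anagrams

1


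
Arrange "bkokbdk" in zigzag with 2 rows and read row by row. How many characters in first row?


Zigzag "bkokbdk" into 2 rows:
Placing characters:
  'b' => row 0
  'k' => row 1
  'o' => row 0
  'k' => row 1
  'b' => row 0
  'd' => row 1
  'k' => row 0
Rows:
  Row 0: "bobk"
  Row 1: "kkd"
First row length: 4

4


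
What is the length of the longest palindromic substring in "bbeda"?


Input: "bbeda"
Checking substrings for palindromes:
  [0:2] "bb" (len 2) => palindrome
Longest palindromic substring: "bb" with length 2

2


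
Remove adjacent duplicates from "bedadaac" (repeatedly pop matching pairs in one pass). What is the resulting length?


Input: bedadaac
Stack-based adjacent duplicate removal:
  Read 'b': push. Stack: b
  Read 'e': push. Stack: be
  Read 'd': push. Stack: bed
  Read 'a': push. Stack: beda
  Read 'd': push. Stack: bedad
  Read 'a': push. Stack: bedada
  Read 'a': matches stack top 'a' => pop. Stack: bedad
  Read 'c': push. Stack: bedadc
Final stack: "bedadc" (length 6)

6


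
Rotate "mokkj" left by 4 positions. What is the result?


Input: "mokkj", rotate left by 4
First 4 characters: "mokk"
Remaining characters: "j"
Concatenate remaining + first: "j" + "mokk" = "jmokk"

jmokk


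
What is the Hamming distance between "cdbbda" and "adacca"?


Comparing "cdbbda" and "adacca" position by position:
  Position 0: 'c' vs 'a' => differ
  Position 1: 'd' vs 'd' => same
  Position 2: 'b' vs 'a' => differ
  Position 3: 'b' vs 'c' => differ
  Position 4: 'd' vs 'c' => differ
  Position 5: 'a' vs 'a' => same
Total differences (Hamming distance): 4

4


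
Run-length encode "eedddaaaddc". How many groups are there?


Input: eedddaaaddc
Scanning for consecutive runs:
  Group 1: 'e' x 2 (positions 0-1)
  Group 2: 'd' x 3 (positions 2-4)
  Group 3: 'a' x 3 (positions 5-7)
  Group 4: 'd' x 2 (positions 8-9)
  Group 5: 'c' x 1 (positions 10-10)
Total groups: 5

5


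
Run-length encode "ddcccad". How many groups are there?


Input: ddcccad
Scanning for consecutive runs:
  Group 1: 'd' x 2 (positions 0-1)
  Group 2: 'c' x 3 (positions 2-4)
  Group 3: 'a' x 1 (positions 5-5)
  Group 4: 'd' x 1 (positions 6-6)
Total groups: 4

4


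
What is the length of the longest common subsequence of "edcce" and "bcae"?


LCS of "edcce" and "bcae"
DP table:
           b    c    a    e
      0    0    0    0    0
  e   0    0    0    0    1
  d   0    0    0    0    1
  c   0    0    1    1    1
  c   0    0    1    1    1
  e   0    0    1    1    2
LCS length = dp[5][4] = 2

2


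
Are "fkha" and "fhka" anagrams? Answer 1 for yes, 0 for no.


Strings: "fkha", "fhka"
Sorted first:  afhk
Sorted second: afhk
Sorted forms match => anagrams

1


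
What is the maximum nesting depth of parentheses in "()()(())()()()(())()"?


Input: "()()(())()()()(())()"
Tracking depth:
  Position 0 '(': depth becomes 1
  Position 1 ')': depth becomes 0
  Position 2 '(': depth becomes 1
  Position 3 ')': depth becomes 0
  Position 4 '(': depth becomes 1
  Position 5 '(': depth becomes 2
  Position 6 ')': depth becomes 1
  Position 7 ')': depth becomes 0
  Position 8 '(': depth becomes 1
  Position 9 ')': depth becomes 0
  Position 10 '(': depth becomes 1
  Position 11 ')': depth becomes 0
  Position 12 '(': depth becomes 1
  Position 13 ')': depth becomes 0
  Position 14 '(': depth becomes 1
  Position 15 '(': depth becomes 2
  Position 16 ')': depth becomes 1
  Position 17 ')': depth becomes 0
  Position 18 '(': depth becomes 1
  Position 19 ')': depth becomes 0
Maximum depth reached: 2

2


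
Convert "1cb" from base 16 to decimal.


Input: "1cb" in base 16
Positional expansion:
  Digit '1' (value 1) x 16^2 = 256
  Digit 'c' (value 12) x 16^1 = 192
  Digit 'b' (value 11) x 16^0 = 11
Sum = 459

459


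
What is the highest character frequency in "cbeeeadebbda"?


Input: cbeeeadebbda
Character counts:
  'a': 2
  'b': 3
  'c': 1
  'd': 2
  'e': 4
Maximum frequency: 4

4


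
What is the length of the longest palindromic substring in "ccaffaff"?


Input: "ccaffaff"
Checking substrings for palindromes:
  [3:8] "ffaff" (len 5) => palindrome
  [2:6] "affa" (len 4) => palindrome
  [4:7] "faf" (len 3) => palindrome
  [0:2] "cc" (len 2) => palindrome
  [3:5] "ff" (len 2) => palindrome
  [6:8] "ff" (len 2) => palindrome
Longest palindromic substring: "ffaff" with length 5

5


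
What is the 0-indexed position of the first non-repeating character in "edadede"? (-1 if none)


Input: edadede
Character frequencies:
  'a': 1
  'd': 3
  'e': 3
Scanning left to right for freq == 1:
  Position 0 ('e'): freq=3, skip
  Position 1 ('d'): freq=3, skip
  Position 2 ('a'): unique! => answer = 2

2


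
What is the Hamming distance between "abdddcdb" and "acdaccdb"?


Comparing "abdddcdb" and "acdaccdb" position by position:
  Position 0: 'a' vs 'a' => same
  Position 1: 'b' vs 'c' => differ
  Position 2: 'd' vs 'd' => same
  Position 3: 'd' vs 'a' => differ
  Position 4: 'd' vs 'c' => differ
  Position 5: 'c' vs 'c' => same
  Position 6: 'd' vs 'd' => same
  Position 7: 'b' vs 'b' => same
Total differences (Hamming distance): 3

3


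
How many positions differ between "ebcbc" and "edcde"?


Comparing "ebcbc" and "edcde" position by position:
  Position 0: 'e' vs 'e' => same
  Position 1: 'b' vs 'd' => DIFFER
  Position 2: 'c' vs 'c' => same
  Position 3: 'b' vs 'd' => DIFFER
  Position 4: 'c' vs 'e' => DIFFER
Positions that differ: 3

3


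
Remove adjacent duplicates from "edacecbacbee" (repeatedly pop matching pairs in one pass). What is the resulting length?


Input: edacecbacbee
Stack-based adjacent duplicate removal:
  Read 'e': push. Stack: e
  Read 'd': push. Stack: ed
  Read 'a': push. Stack: eda
  Read 'c': push. Stack: edac
  Read 'e': push. Stack: edace
  Read 'c': push. Stack: edacec
  Read 'b': push. Stack: edacecb
  Read 'a': push. Stack: edacecba
  Read 'c': push. Stack: edacecbac
  Read 'b': push. Stack: edacecbacb
  Read 'e': push. Stack: edacecbacbe
  Read 'e': matches stack top 'e' => pop. Stack: edacecbacb
Final stack: "edacecbacb" (length 10)

10


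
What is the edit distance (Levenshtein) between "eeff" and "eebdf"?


Computing edit distance: "eeff" -> "eebdf"
DP table:
           e    e    b    d    f
      0    1    2    3    4    5
  e   1    0    1    2    3    4
  e   2    1    0    1    2    3
  f   3    2    1    1    2    2
  f   4    3    2    2    2    2
Edit distance = dp[4][5] = 2

2


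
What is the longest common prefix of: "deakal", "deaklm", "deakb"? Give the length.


Words: deakal, deaklm, deakb
  Position 0: all 'd' => match
  Position 1: all 'e' => match
  Position 2: all 'a' => match
  Position 3: all 'k' => match
  Position 4: ('a', 'l', 'b') => mismatch, stop
LCP = "deak" (length 4)

4


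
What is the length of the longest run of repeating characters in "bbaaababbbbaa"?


Input: "bbaaababbbbaa"
Scanning for longest run:
  Position 1 ('b'): continues run of 'b', length=2
  Position 2 ('a'): new char, reset run to 1
  Position 3 ('a'): continues run of 'a', length=2
  Position 4 ('a'): continues run of 'a', length=3
  Position 5 ('b'): new char, reset run to 1
  Position 6 ('a'): new char, reset run to 1
  Position 7 ('b'): new char, reset run to 1
  Position 8 ('b'): continues run of 'b', length=2
  Position 9 ('b'): continues run of 'b', length=3
  Position 10 ('b'): continues run of 'b', length=4
  Position 11 ('a'): new char, reset run to 1
  Position 12 ('a'): continues run of 'a', length=2
Longest run: 'b' with length 4

4


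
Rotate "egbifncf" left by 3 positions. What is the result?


Input: "egbifncf", rotate left by 3
First 3 characters: "egb"
Remaining characters: "ifncf"
Concatenate remaining + first: "ifncf" + "egb" = "ifncfegb"

ifncfegb


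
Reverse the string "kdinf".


Input: kdinf
Reading characters right to left:
  Position 4: 'f'
  Position 3: 'n'
  Position 2: 'i'
  Position 1: 'd'
  Position 0: 'k'
Reversed: fnidk

fnidk


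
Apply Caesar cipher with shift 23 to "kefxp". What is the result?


Caesar cipher: shift "kefxp" by 23
  'k' (pos 10) + 23 = pos 7 = 'h'
  'e' (pos 4) + 23 = pos 1 = 'b'
  'f' (pos 5) + 23 = pos 2 = 'c'
  'x' (pos 23) + 23 = pos 20 = 'u'
  'p' (pos 15) + 23 = pos 12 = 'm'
Result: hbcum

hbcum


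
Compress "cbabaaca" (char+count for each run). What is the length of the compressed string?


Input: cbabaaca
Runs:
  'c' x 1 => "c1"
  'b' x 1 => "b1"
  'a' x 1 => "a1"
  'b' x 1 => "b1"
  'a' x 2 => "a2"
  'c' x 1 => "c1"
  'a' x 1 => "a1"
Compressed: "c1b1a1b1a2c1a1"
Compressed length: 14

14


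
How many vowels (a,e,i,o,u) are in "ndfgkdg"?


Input: ndfgkdg
Checking each character:
  'n' at position 0: consonant
  'd' at position 1: consonant
  'f' at position 2: consonant
  'g' at position 3: consonant
  'k' at position 4: consonant
  'd' at position 5: consonant
  'g' at position 6: consonant
Total vowels: 0

0


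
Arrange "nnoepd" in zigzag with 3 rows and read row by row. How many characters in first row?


Zigzag "nnoepd" into 3 rows:
Placing characters:
  'n' => row 0
  'n' => row 1
  'o' => row 2
  'e' => row 1
  'p' => row 0
  'd' => row 1
Rows:
  Row 0: "np"
  Row 1: "ned"
  Row 2: "o"
First row length: 2

2


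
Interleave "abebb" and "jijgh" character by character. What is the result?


Interleaving "abebb" and "jijgh":
  Position 0: 'a' from first, 'j' from second => "aj"
  Position 1: 'b' from first, 'i' from second => "bi"
  Position 2: 'e' from first, 'j' from second => "ej"
  Position 3: 'b' from first, 'g' from second => "bg"
  Position 4: 'b' from first, 'h' from second => "bh"
Result: ajbiejbgbh

ajbiejbgbh


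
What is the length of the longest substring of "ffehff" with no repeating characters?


Input: "ffehff"
Sliding window (track last position of each char):
  Position 0 ('f'): window [0,0] length 1 -- new best
  Position 1 ('f'): repeat (last at 0), move window start to 1
  Position 1 ('f'): window [1,1] length 1
  Position 2 ('e'): window [1,2] length 2 -- new best
  Position 3 ('h'): window [1,3] length 3 -- new best
  Position 4 ('f'): repeat (last at 1), move window start to 2
  Position 4 ('f'): window [2,4] length 3
  Position 5 ('f'): repeat (last at 4), move window start to 5
  Position 5 ('f'): window [5,5] length 1
Longest substring with no repeats: "feh" with length 3

3


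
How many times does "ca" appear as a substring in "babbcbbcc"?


Searching for "ca" in "babbcbbcc"
Scanning each position:
  Position 0: "ba" => no
  Position 1: "ab" => no
  Position 2: "bb" => no
  Position 3: "bc" => no
  Position 4: "cb" => no
  Position 5: "bb" => no
  Position 6: "bc" => no
  Position 7: "cc" => no
Total occurrences: 0

0


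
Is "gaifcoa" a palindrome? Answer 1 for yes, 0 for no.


Input: gaifcoa
Reversed: aocfiag
  Compare pos 0 ('g') with pos 6 ('a'): MISMATCH
  Compare pos 1 ('a') with pos 5 ('o'): MISMATCH
  Compare pos 2 ('i') with pos 4 ('c'): MISMATCH
Result: not a palindrome

0


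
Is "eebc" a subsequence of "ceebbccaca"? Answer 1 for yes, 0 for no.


Check if "eebc" is a subsequence of "ceebbccaca"
Greedy scan:
  Position 0 ('c'): no match needed
  Position 1 ('e'): matches sub[0] = 'e'
  Position 2 ('e'): matches sub[1] = 'e'
  Position 3 ('b'): matches sub[2] = 'b'
  Position 4 ('b'): no match needed
  Position 5 ('c'): matches sub[3] = 'c'
  Position 6 ('c'): no match needed
  Position 7 ('a'): no match needed
  Position 8 ('c'): no match needed
  Position 9 ('a'): no match needed
All 4 characters matched => is a subsequence

1


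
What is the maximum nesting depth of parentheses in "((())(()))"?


Input: "((())(()))"
Tracking depth:
  Position 0 '(': depth becomes 1
  Position 1 '(': depth becomes 2
  Position 2 '(': depth becomes 3
  Position 3 ')': depth becomes 2
  Position 4 ')': depth becomes 1
  Position 5 '(': depth becomes 2
  Position 6 '(': depth becomes 3
  Position 7 ')': depth becomes 2
  Position 8 ')': depth becomes 1
  Position 9 ')': depth becomes 0
Maximum depth reached: 3

3


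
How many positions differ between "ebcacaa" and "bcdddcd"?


Comparing "ebcacaa" and "bcdddcd" position by position:
  Position 0: 'e' vs 'b' => DIFFER
  Position 1: 'b' vs 'c' => DIFFER
  Position 2: 'c' vs 'd' => DIFFER
  Position 3: 'a' vs 'd' => DIFFER
  Position 4: 'c' vs 'd' => DIFFER
  Position 5: 'a' vs 'c' => DIFFER
  Position 6: 'a' vs 'd' => DIFFER
Positions that differ: 7

7


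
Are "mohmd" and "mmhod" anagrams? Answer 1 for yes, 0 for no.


Strings: "mohmd", "mmhod"
Sorted first:  dhmmo
Sorted second: dhmmo
Sorted forms match => anagrams

1


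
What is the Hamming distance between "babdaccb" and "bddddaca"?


Comparing "babdaccb" and "bddddaca" position by position:
  Position 0: 'b' vs 'b' => same
  Position 1: 'a' vs 'd' => differ
  Position 2: 'b' vs 'd' => differ
  Position 3: 'd' vs 'd' => same
  Position 4: 'a' vs 'd' => differ
  Position 5: 'c' vs 'a' => differ
  Position 6: 'c' vs 'c' => same
  Position 7: 'b' vs 'a' => differ
Total differences (Hamming distance): 5

5


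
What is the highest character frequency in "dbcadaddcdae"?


Input: dbcadaddcdae
Character counts:
  'a': 3
  'b': 1
  'c': 2
  'd': 5
  'e': 1
Maximum frequency: 5

5


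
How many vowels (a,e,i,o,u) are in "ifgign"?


Input: ifgign
Checking each character:
  'i' at position 0: vowel (running total: 1)
  'f' at position 1: consonant
  'g' at position 2: consonant
  'i' at position 3: vowel (running total: 2)
  'g' at position 4: consonant
  'n' at position 5: consonant
Total vowels: 2

2


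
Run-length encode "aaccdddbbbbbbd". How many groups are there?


Input: aaccdddbbbbbbd
Scanning for consecutive runs:
  Group 1: 'a' x 2 (positions 0-1)
  Group 2: 'c' x 2 (positions 2-3)
  Group 3: 'd' x 3 (positions 4-6)
  Group 4: 'b' x 6 (positions 7-12)
  Group 5: 'd' x 1 (positions 13-13)
Total groups: 5

5


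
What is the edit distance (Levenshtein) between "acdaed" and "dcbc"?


Computing edit distance: "acdaed" -> "dcbc"
DP table:
           d    c    b    c
      0    1    2    3    4
  a   1    1    2    3    4
  c   2    2    1    2    3
  d   3    2    2    2    3
  a   4    3    3    3    3
  e   5    4    4    4    4
  d   6    5    5    5    5
Edit distance = dp[6][4] = 5

5


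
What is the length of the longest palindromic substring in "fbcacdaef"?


Input: "fbcacdaef"
Checking substrings for palindromes:
  [2:5] "cac" (len 3) => palindrome
Longest palindromic substring: "cac" with length 3

3


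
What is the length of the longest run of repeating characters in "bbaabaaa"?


Input: "bbaabaaa"
Scanning for longest run:
  Position 1 ('b'): continues run of 'b', length=2
  Position 2 ('a'): new char, reset run to 1
  Position 3 ('a'): continues run of 'a', length=2
  Position 4 ('b'): new char, reset run to 1
  Position 5 ('a'): new char, reset run to 1
  Position 6 ('a'): continues run of 'a', length=2
  Position 7 ('a'): continues run of 'a', length=3
Longest run: 'a' with length 3

3


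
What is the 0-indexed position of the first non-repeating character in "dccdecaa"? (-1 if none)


Input: dccdecaa
Character frequencies:
  'a': 2
  'c': 3
  'd': 2
  'e': 1
Scanning left to right for freq == 1:
  Position 0 ('d'): freq=2, skip
  Position 1 ('c'): freq=3, skip
  Position 2 ('c'): freq=3, skip
  Position 3 ('d'): freq=2, skip
  Position 4 ('e'): unique! => answer = 4

4


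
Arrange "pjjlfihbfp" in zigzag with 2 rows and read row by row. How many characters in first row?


Zigzag "pjjlfihbfp" into 2 rows:
Placing characters:
  'p' => row 0
  'j' => row 1
  'j' => row 0
  'l' => row 1
  'f' => row 0
  'i' => row 1
  'h' => row 0
  'b' => row 1
  'f' => row 0
  'p' => row 1
Rows:
  Row 0: "pjfhf"
  Row 1: "jlibp"
First row length: 5

5


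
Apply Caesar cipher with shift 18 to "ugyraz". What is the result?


Caesar cipher: shift "ugyraz" by 18
  'u' (pos 20) + 18 = pos 12 = 'm'
  'g' (pos 6) + 18 = pos 24 = 'y'
  'y' (pos 24) + 18 = pos 16 = 'q'
  'r' (pos 17) + 18 = pos 9 = 'j'
  'a' (pos 0) + 18 = pos 18 = 's'
  'z' (pos 25) + 18 = pos 17 = 'r'
Result: myqjsr

myqjsr


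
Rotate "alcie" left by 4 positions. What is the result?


Input: "alcie", rotate left by 4
First 4 characters: "alci"
Remaining characters: "e"
Concatenate remaining + first: "e" + "alci" = "ealci"

ealci


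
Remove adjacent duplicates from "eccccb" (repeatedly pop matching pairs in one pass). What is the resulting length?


Input: eccccb
Stack-based adjacent duplicate removal:
  Read 'e': push. Stack: e
  Read 'c': push. Stack: ec
  Read 'c': matches stack top 'c' => pop. Stack: e
  Read 'c': push. Stack: ec
  Read 'c': matches stack top 'c' => pop. Stack: e
  Read 'b': push. Stack: eb
Final stack: "eb" (length 2)

2


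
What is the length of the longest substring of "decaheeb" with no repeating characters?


Input: "decaheeb"
Sliding window (track last position of each char):
  Position 0 ('d'): window [0,0] length 1 -- new best
  Position 1 ('e'): window [0,1] length 2 -- new best
  Position 2 ('c'): window [0,2] length 3 -- new best
  Position 3 ('a'): window [0,3] length 4 -- new best
  Position 4 ('h'): window [0,4] length 5 -- new best
  Position 5 ('e'): repeat (last at 1), move window start to 2
  Position 5 ('e'): window [2,5] length 4
  Position 6 ('e'): repeat (last at 5), move window start to 6
  Position 6 ('e'): window [6,6] length 1
  Position 7 ('b'): window [6,7] length 2
Longest substring with no repeats: "decah" with length 5

5


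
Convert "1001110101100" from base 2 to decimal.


Input: "1001110101100" in base 2
Positional expansion:
  Digit '1' (value 1) x 2^12 = 4096
  Digit '0' (value 0) x 2^11 = 0
  Digit '0' (value 0) x 2^10 = 0
  Digit '1' (value 1) x 2^9 = 512
  Digit '1' (value 1) x 2^8 = 256
  Digit '1' (value 1) x 2^7 = 128
  Digit '0' (value 0) x 2^6 = 0
  Digit '1' (value 1) x 2^5 = 32
  Digit '0' (value 0) x 2^4 = 0
  Digit '1' (value 1) x 2^3 = 8
  Digit '1' (value 1) x 2^2 = 4
  Digit '0' (value 0) x 2^1 = 0
  Digit '0' (value 0) x 2^0 = 0
Sum = 5036

5036


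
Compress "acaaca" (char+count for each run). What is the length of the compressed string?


Input: acaaca
Runs:
  'a' x 1 => "a1"
  'c' x 1 => "c1"
  'a' x 2 => "a2"
  'c' x 1 => "c1"
  'a' x 1 => "a1"
Compressed: "a1c1a2c1a1"
Compressed length: 10

10


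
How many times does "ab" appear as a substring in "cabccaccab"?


Searching for "ab" in "cabccaccab"
Scanning each position:
  Position 0: "ca" => no
  Position 1: "ab" => MATCH
  Position 2: "bc" => no
  Position 3: "cc" => no
  Position 4: "ca" => no
  Position 5: "ac" => no
  Position 6: "cc" => no
  Position 7: "ca" => no
  Position 8: "ab" => MATCH
Total occurrences: 2

2


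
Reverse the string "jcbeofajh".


Input: jcbeofajh
Reading characters right to left:
  Position 8: 'h'
  Position 7: 'j'
  Position 6: 'a'
  Position 5: 'f'
  Position 4: 'o'
  Position 3: 'e'
  Position 2: 'b'
  Position 1: 'c'
  Position 0: 'j'
Reversed: hjafoebcj

hjafoebcj


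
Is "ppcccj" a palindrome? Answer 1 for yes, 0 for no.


Input: ppcccj
Reversed: jcccpp
  Compare pos 0 ('p') with pos 5 ('j'): MISMATCH
  Compare pos 1 ('p') with pos 4 ('c'): MISMATCH
  Compare pos 2 ('c') with pos 3 ('c'): match
Result: not a palindrome

0


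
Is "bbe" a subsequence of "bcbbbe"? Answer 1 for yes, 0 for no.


Check if "bbe" is a subsequence of "bcbbbe"
Greedy scan:
  Position 0 ('b'): matches sub[0] = 'b'
  Position 1 ('c'): no match needed
  Position 2 ('b'): matches sub[1] = 'b'
  Position 3 ('b'): no match needed
  Position 4 ('b'): no match needed
  Position 5 ('e'): matches sub[2] = 'e'
All 3 characters matched => is a subsequence

1


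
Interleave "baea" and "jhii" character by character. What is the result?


Interleaving "baea" and "jhii":
  Position 0: 'b' from first, 'j' from second => "bj"
  Position 1: 'a' from first, 'h' from second => "ah"
  Position 2: 'e' from first, 'i' from second => "ei"
  Position 3: 'a' from first, 'i' from second => "ai"
Result: bjaheiai

bjaheiai


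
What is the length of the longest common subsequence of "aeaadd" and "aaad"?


LCS of "aeaadd" and "aaad"
DP table:
           a    a    a    d
      0    0    0    0    0
  a   0    1    1    1    1
  e   0    1    1    1    1
  a   0    1    2    2    2
  a   0    1    2    3    3
  d   0    1    2    3    4
  d   0    1    2    3    4
LCS length = dp[6][4] = 4

4


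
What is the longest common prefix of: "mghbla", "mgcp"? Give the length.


Words: mghbla, mgcp
  Position 0: all 'm' => match
  Position 1: all 'g' => match
  Position 2: ('h', 'c') => mismatch, stop
LCP = "mg" (length 2)

2


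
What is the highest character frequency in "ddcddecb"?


Input: ddcddecb
Character counts:
  'b': 1
  'c': 2
  'd': 4
  'e': 1
Maximum frequency: 4

4


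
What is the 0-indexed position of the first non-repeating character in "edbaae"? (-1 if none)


Input: edbaae
Character frequencies:
  'a': 2
  'b': 1
  'd': 1
  'e': 2
Scanning left to right for freq == 1:
  Position 0 ('e'): freq=2, skip
  Position 1 ('d'): unique! => answer = 1

1


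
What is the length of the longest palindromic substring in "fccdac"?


Input: "fccdac"
Checking substrings for palindromes:
  [1:3] "cc" (len 2) => palindrome
Longest palindromic substring: "cc" with length 2

2


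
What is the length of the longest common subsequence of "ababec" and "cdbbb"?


LCS of "ababec" and "cdbbb"
DP table:
           c    d    b    b    b
      0    0    0    0    0    0
  a   0    0    0    0    0    0
  b   0    0    0    1    1    1
  a   0    0    0    1    1    1
  b   0    0    0    1    2    2
  e   0    0    0    1    2    2
  c   0    1    1    1    2    2
LCS length = dp[6][5] = 2

2


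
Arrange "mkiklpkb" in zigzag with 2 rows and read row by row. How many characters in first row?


Zigzag "mkiklpkb" into 2 rows:
Placing characters:
  'm' => row 0
  'k' => row 1
  'i' => row 0
  'k' => row 1
  'l' => row 0
  'p' => row 1
  'k' => row 0
  'b' => row 1
Rows:
  Row 0: "milk"
  Row 1: "kkpb"
First row length: 4

4


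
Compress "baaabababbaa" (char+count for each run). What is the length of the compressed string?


Input: baaabababbaa
Runs:
  'b' x 1 => "b1"
  'a' x 3 => "a3"
  'b' x 1 => "b1"
  'a' x 1 => "a1"
  'b' x 1 => "b1"
  'a' x 1 => "a1"
  'b' x 2 => "b2"
  'a' x 2 => "a2"
Compressed: "b1a3b1a1b1a1b2a2"
Compressed length: 16

16


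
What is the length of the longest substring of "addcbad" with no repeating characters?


Input: "addcbad"
Sliding window (track last position of each char):
  Position 0 ('a'): window [0,0] length 1 -- new best
  Position 1 ('d'): window [0,1] length 2 -- new best
  Position 2 ('d'): repeat (last at 1), move window start to 2
  Position 2 ('d'): window [2,2] length 1
  Position 3 ('c'): window [2,3] length 2
  Position 4 ('b'): window [2,4] length 3 -- new best
  Position 5 ('a'): window [2,5] length 4 -- new best
  Position 6 ('d'): repeat (last at 2), move window start to 3
  Position 6 ('d'): window [3,6] length 4
Longest substring with no repeats: "dcba" with length 4

4


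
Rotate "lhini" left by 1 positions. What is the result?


Input: "lhini", rotate left by 1
First 1 characters: "l"
Remaining characters: "hini"
Concatenate remaining + first: "hini" + "l" = "hinil"

hinil


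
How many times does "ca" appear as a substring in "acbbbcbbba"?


Searching for "ca" in "acbbbcbbba"
Scanning each position:
  Position 0: "ac" => no
  Position 1: "cb" => no
  Position 2: "bb" => no
  Position 3: "bb" => no
  Position 4: "bc" => no
  Position 5: "cb" => no
  Position 6: "bb" => no
  Position 7: "bb" => no
  Position 8: "ba" => no
Total occurrences: 0

0


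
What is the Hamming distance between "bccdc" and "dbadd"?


Comparing "bccdc" and "dbadd" position by position:
  Position 0: 'b' vs 'd' => differ
  Position 1: 'c' vs 'b' => differ
  Position 2: 'c' vs 'a' => differ
  Position 3: 'd' vs 'd' => same
  Position 4: 'c' vs 'd' => differ
Total differences (Hamming distance): 4

4


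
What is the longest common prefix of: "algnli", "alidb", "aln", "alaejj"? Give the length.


Words: algnli, alidb, aln, alaejj
  Position 0: all 'a' => match
  Position 1: all 'l' => match
  Position 2: ('g', 'i', 'n', 'a') => mismatch, stop
LCP = "al" (length 2)

2


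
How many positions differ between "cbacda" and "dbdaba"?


Comparing "cbacda" and "dbdaba" position by position:
  Position 0: 'c' vs 'd' => DIFFER
  Position 1: 'b' vs 'b' => same
  Position 2: 'a' vs 'd' => DIFFER
  Position 3: 'c' vs 'a' => DIFFER
  Position 4: 'd' vs 'b' => DIFFER
  Position 5: 'a' vs 'a' => same
Positions that differ: 4

4


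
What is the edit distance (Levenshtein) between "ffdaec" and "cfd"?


Computing edit distance: "ffdaec" -> "cfd"
DP table:
           c    f    d
      0    1    2    3
  f   1    1    1    2
  f   2    2    1    2
  d   3    3    2    1
  a   4    4    3    2
  e   5    5    4    3
  c   6    5    5    4
Edit distance = dp[6][3] = 4

4


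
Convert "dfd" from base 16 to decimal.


Input: "dfd" in base 16
Positional expansion:
  Digit 'd' (value 13) x 16^2 = 3328
  Digit 'f' (value 15) x 16^1 = 240
  Digit 'd' (value 13) x 16^0 = 13
Sum = 3581

3581


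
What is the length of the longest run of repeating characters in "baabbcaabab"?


Input: "baabbcaabab"
Scanning for longest run:
  Position 1 ('a'): new char, reset run to 1
  Position 2 ('a'): continues run of 'a', length=2
  Position 3 ('b'): new char, reset run to 1
  Position 4 ('b'): continues run of 'b', length=2
  Position 5 ('c'): new char, reset run to 1
  Position 6 ('a'): new char, reset run to 1
  Position 7 ('a'): continues run of 'a', length=2
  Position 8 ('b'): new char, reset run to 1
  Position 9 ('a'): new char, reset run to 1
  Position 10 ('b'): new char, reset run to 1
Longest run: 'a' with length 2

2


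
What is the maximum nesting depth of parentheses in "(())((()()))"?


Input: "(())((()()))"
Tracking depth:
  Position 0 '(': depth becomes 1
  Position 1 '(': depth becomes 2
  Position 2 ')': depth becomes 1
  Position 3 ')': depth becomes 0
  Position 4 '(': depth becomes 1
  Position 5 '(': depth becomes 2
  Position 6 '(': depth becomes 3
  Position 7 ')': depth becomes 2
  Position 8 '(': depth becomes 3
  Position 9 ')': depth becomes 2
  Position 10 ')': depth becomes 1
  Position 11 ')': depth becomes 0
Maximum depth reached: 3

3


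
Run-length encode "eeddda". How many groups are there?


Input: eeddda
Scanning for consecutive runs:
  Group 1: 'e' x 2 (positions 0-1)
  Group 2: 'd' x 3 (positions 2-4)
  Group 3: 'a' x 1 (positions 5-5)
Total groups: 3

3


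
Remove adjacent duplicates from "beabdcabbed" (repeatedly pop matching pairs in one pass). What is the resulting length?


Input: beabdcabbed
Stack-based adjacent duplicate removal:
  Read 'b': push. Stack: b
  Read 'e': push. Stack: be
  Read 'a': push. Stack: bea
  Read 'b': push. Stack: beab
  Read 'd': push. Stack: beabd
  Read 'c': push. Stack: beabdc
  Read 'a': push. Stack: beabdca
  Read 'b': push. Stack: beabdcab
  Read 'b': matches stack top 'b' => pop. Stack: beabdca
  Read 'e': push. Stack: beabdcae
  Read 'd': push. Stack: beabdcaed
Final stack: "beabdcaed" (length 9)

9


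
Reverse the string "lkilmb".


Input: lkilmb
Reading characters right to left:
  Position 5: 'b'
  Position 4: 'm'
  Position 3: 'l'
  Position 2: 'i'
  Position 1: 'k'
  Position 0: 'l'
Reversed: bmlikl

bmlikl


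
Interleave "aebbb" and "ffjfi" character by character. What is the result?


Interleaving "aebbb" and "ffjfi":
  Position 0: 'a' from first, 'f' from second => "af"
  Position 1: 'e' from first, 'f' from second => "ef"
  Position 2: 'b' from first, 'j' from second => "bj"
  Position 3: 'b' from first, 'f' from second => "bf"
  Position 4: 'b' from first, 'i' from second => "bi"
Result: afefbjbfbi

afefbjbfbi


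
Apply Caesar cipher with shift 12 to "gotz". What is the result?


Caesar cipher: shift "gotz" by 12
  'g' (pos 6) + 12 = pos 18 = 's'
  'o' (pos 14) + 12 = pos 0 = 'a'
  't' (pos 19) + 12 = pos 5 = 'f'
  'z' (pos 25) + 12 = pos 11 = 'l'
Result: safl

safl
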